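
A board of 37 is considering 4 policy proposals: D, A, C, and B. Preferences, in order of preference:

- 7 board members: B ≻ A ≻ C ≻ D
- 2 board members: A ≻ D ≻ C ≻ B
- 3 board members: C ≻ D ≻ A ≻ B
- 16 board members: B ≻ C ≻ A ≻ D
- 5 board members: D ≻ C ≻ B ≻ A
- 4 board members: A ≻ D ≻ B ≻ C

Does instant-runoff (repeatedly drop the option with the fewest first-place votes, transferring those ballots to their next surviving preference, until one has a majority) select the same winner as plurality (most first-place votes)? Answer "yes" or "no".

Instant-runoff — R1 D 5, A 6, C 3, B 23 (B winner). Winner: B.
Plurality — first-place votes: D 5, A 6, C 3, B 23. Winner: B.
The two methods agree.

yes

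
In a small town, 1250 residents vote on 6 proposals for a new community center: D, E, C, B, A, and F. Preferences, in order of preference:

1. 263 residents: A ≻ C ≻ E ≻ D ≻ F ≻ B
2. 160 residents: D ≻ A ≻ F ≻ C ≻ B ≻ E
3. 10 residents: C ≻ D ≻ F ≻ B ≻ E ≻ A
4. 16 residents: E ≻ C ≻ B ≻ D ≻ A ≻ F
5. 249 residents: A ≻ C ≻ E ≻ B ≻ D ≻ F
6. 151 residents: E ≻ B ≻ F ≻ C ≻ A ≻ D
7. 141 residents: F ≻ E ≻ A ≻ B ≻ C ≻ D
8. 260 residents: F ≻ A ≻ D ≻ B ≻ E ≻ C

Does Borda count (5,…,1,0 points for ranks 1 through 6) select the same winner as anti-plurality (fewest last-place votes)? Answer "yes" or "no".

yes

Borda — scores: D 2427, E 3205, C 2925, B 2132, A 4830, F 3231. Winner: A.
Anti-plurality — last-place votes: D 292, E 160, C 260, B 263, A 10, F 265. Winner: A.
The two methods agree.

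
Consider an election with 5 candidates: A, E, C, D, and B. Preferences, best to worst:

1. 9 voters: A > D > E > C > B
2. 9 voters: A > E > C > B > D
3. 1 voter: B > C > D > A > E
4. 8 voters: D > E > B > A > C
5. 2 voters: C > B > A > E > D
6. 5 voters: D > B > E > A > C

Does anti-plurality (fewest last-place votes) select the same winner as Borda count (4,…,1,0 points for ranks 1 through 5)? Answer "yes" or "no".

Anti-plurality — last-place votes: A 0, E 1, C 13, D 11, B 9. Winner: A.
Borda — scores: A 90, E 81, C 38, D 81, B 50. Winner: A.
The two methods agree.

yes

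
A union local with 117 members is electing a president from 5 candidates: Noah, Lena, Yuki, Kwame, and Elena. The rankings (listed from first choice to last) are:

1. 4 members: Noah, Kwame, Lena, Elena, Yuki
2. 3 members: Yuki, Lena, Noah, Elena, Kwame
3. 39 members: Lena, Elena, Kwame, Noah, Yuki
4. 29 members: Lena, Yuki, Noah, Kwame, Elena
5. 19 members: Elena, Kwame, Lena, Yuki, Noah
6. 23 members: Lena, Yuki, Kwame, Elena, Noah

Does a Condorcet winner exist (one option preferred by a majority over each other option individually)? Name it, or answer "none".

Lena vs Noah: 113–4 for Lena.
Lena vs Yuki: 114–3 for Lena.
Lena vs Kwame: 94–23 for Lena.
Lena vs Elena: 98–19 for Lena.
Lena beats every other option head-to-head.

Lena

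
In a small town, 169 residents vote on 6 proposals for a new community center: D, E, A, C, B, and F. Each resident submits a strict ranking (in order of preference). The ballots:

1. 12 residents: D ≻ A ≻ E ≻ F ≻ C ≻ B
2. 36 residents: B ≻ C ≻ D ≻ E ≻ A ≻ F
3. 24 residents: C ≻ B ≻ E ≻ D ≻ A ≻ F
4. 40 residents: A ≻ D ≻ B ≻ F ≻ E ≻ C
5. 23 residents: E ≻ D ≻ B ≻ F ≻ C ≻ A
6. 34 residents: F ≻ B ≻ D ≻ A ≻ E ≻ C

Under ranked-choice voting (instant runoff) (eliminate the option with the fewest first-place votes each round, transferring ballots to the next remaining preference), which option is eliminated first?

D

Round 1: D 12, E 23, A 40, C 24, B 36, F 34. Eliminate D.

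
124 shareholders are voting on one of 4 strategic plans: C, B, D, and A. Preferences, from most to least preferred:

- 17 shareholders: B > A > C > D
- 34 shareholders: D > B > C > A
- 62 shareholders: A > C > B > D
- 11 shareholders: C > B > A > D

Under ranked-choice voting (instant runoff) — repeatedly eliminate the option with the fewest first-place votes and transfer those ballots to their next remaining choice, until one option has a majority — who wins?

Round 1: C 11, B 17, D 34, A 62. Eliminate C.
Round 2: B 28, D 34, A 62. Eliminate B.
Round 3: D 34, A 90. A has a majority.

A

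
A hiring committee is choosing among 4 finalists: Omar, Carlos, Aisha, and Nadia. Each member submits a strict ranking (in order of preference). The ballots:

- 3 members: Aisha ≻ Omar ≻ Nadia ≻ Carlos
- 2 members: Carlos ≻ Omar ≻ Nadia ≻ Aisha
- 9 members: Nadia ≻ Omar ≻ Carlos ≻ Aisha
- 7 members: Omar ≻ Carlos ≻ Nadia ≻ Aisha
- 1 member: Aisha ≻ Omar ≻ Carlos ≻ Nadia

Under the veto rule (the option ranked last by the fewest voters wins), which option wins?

Last-place votes: Omar 0, Carlos 3, Aisha 18, Nadia 1.
Omar is ranked last by the fewest voters, so Omar wins.

Omar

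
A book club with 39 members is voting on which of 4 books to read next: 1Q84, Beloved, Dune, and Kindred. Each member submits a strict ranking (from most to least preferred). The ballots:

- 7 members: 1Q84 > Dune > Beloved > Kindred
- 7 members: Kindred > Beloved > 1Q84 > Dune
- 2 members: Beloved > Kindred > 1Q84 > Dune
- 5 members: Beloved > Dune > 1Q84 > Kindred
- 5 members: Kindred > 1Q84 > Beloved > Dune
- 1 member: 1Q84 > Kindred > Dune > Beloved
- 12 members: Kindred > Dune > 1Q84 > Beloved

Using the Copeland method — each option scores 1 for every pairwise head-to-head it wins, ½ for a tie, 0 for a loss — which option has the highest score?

Kindred

1Q84: beats Beloved and Dune; loses to Kindred → score 2.
Beloved: loses to 1Q84, Dune, and Kindred → score 0.
Dune: beats Beloved; loses to 1Q84 and Kindred → score 1.
Kindred: beats 1Q84, Beloved, and Dune → score 3.
Kindred has the best pairwise record.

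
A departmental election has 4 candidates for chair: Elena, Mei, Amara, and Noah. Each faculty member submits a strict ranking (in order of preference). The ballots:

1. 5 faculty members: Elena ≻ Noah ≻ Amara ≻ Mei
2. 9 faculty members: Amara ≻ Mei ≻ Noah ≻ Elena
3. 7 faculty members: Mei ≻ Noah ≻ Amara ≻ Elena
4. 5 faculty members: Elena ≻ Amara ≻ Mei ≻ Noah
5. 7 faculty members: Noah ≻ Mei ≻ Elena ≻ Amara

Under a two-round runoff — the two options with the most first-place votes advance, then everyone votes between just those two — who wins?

Round 1 first-place votes: Elena 10, Mei 7, Amara 9, Noah 7.
Elena and Amara advance.
Runoff: Elena is preferred to Amara by 17 voters; Amara by 16.
Elena wins the runoff.

Elena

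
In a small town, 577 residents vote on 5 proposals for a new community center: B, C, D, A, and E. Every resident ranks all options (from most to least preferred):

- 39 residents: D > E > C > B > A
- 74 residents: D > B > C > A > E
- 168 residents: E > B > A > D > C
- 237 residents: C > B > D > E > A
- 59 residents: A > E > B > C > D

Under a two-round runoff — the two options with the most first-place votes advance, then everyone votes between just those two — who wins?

C

Round 1 first-place votes: B 0, C 237, D 113, A 59, E 168.
C and E advance.
Runoff: C is preferred to E by 311 voters; E by 266.
C wins the runoff.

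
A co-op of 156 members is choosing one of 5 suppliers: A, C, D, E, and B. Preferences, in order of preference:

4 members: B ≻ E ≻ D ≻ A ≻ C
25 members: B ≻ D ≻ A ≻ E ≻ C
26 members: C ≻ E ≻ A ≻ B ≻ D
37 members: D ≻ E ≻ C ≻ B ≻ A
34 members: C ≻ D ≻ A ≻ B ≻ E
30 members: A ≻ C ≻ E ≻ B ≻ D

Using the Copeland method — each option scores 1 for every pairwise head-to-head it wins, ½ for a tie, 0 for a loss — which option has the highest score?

A: beats E and B; loses to C and D → score 2.
C: beats A, D, E, and B → score 4.
D: beats A and E; loses to C and B → score 2.
E: beats B; loses to A, C, and D → score 1.
B: beats D; loses to A, C, and E → score 1.
C has the best pairwise record.

C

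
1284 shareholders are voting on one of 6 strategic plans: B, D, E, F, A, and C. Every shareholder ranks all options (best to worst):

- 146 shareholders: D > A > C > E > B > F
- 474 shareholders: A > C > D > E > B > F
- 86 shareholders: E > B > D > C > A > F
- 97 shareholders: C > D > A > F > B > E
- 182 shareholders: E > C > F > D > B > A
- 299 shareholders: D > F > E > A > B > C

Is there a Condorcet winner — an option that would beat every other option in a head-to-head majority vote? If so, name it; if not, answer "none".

none

Checking pairwise contests:
D beats B 1198–86.
C beats D 753–531.
D beats E 1016–268.
B beats F 706–578.
D beats A 810–474.
A beats C 919–365.
Every option loses at least one head-to-head, so there is no Condorcet winner.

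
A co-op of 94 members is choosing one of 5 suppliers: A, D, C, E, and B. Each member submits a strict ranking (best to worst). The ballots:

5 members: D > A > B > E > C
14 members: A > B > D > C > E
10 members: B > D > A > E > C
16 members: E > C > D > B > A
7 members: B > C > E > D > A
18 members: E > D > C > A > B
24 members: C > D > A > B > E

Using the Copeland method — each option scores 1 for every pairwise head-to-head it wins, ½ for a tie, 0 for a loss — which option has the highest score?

A: beats E and B; loses to D and C → score 2.
D: beats A, E, and B; ties C → score 3.5.
C: beats A and B; ties D; loses to E → score 2.5.
E: beats C; loses to A, D, and B → score 1.
B: beats E; loses to A, D, and C → score 1.
D has the best pairwise record.

D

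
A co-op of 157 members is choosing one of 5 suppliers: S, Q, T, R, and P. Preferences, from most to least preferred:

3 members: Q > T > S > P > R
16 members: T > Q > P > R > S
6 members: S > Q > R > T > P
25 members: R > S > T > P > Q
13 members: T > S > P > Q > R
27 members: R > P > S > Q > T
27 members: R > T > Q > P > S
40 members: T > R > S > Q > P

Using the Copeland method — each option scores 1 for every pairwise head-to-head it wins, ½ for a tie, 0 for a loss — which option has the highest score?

S: beats Q and P; loses to T and R → score 2.
Q: beats P; loses to S, T, and R → score 1.
T: beats S, Q, and P; loses to R → score 3.
R: beats S, Q, T, and P → score 4.
P: loses to S, Q, T, and R → score 0.
R has the best pairwise record.

R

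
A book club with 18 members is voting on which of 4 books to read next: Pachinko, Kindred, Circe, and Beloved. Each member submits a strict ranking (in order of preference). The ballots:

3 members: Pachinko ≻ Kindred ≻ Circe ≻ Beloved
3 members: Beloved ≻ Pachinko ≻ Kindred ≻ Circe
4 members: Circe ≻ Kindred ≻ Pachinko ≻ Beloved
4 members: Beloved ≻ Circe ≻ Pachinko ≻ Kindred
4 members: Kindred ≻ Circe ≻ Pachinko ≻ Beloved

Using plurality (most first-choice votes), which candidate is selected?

Beloved

First-place votes: Pachinko 3, Kindred 4, Circe 4, Beloved 7.
Beloved has the most first-place votes.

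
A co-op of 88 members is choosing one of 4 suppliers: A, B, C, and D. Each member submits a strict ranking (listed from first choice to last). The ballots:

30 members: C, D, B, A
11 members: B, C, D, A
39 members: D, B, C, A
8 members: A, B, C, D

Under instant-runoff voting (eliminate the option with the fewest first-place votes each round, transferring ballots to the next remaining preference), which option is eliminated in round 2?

Round 1: A 8, B 11, C 30, D 39. Eliminate A.
Round 2: B 19, C 30, D 39. Eliminate B.

B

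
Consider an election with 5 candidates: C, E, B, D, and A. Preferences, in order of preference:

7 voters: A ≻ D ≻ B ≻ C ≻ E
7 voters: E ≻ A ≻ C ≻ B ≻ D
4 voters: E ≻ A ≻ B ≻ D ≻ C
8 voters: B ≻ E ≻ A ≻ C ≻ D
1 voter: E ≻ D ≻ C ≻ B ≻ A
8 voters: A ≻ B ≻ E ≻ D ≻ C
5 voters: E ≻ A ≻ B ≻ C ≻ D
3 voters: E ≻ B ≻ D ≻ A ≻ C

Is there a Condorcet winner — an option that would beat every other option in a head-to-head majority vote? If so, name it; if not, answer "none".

Checking pairwise contests:
E beats C 36–7.
B beats E 23–20.
A beats B 31–12.
E beats D 36–7.
E beats A 28–15.
Every option loses at least one head-to-head, so there is no Condorcet winner.

none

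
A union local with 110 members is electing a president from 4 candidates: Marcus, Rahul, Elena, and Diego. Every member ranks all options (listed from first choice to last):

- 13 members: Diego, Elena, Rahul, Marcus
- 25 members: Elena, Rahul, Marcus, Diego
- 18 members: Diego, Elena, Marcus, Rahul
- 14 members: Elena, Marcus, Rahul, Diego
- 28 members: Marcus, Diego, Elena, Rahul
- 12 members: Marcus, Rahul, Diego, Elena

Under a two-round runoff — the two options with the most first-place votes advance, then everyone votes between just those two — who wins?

Round 1 first-place votes: Marcus 40, Rahul 0, Elena 39, Diego 31.
Marcus and Elena advance.
Runoff: Marcus is preferred to Elena by 40 voters; Elena by 70.
Elena wins the runoff.

Elena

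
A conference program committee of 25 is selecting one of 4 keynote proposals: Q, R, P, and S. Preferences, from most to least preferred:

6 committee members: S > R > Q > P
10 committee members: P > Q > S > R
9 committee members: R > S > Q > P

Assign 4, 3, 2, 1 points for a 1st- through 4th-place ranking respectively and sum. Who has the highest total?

Q: 6·2 + 10·3 + 9·2 = 60
R: 6·3 + 10·1 + 9·4 = 64
P: 6·1 + 10·4 + 9·1 = 55
S: 6·4 + 10·2 + 9·3 = 71
S has the highest Borda score (71).

S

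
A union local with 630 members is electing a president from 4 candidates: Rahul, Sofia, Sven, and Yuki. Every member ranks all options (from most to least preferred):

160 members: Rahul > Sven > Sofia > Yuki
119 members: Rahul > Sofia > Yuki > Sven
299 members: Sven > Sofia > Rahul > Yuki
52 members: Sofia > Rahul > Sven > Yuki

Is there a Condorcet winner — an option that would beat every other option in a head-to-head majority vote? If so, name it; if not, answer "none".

Checking pairwise contests:
Sofia beats Rahul 351–279.
Sven beats Sofia 459–171.
Rahul beats Sven 331–299.
Rahul beats Yuki 630–0.
Every option loses at least one head-to-head, so there is no Condorcet winner.

none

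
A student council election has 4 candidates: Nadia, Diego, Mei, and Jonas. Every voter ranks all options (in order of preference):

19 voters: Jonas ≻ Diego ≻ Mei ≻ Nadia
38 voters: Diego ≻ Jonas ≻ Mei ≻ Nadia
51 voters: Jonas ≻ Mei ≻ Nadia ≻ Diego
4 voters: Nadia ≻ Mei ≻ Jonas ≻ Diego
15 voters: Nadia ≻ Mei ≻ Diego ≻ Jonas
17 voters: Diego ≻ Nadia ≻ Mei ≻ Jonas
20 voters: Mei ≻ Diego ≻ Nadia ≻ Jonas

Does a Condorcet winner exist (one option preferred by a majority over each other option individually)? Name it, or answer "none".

Checking pairwise contests:
Diego beats Nadia 94–70.
Mei beats Diego 90–74.
Jonas beats Mei 108–56.
Diego beats Jonas 90–74.
Every option loses at least one head-to-head, so there is no Condorcet winner.

none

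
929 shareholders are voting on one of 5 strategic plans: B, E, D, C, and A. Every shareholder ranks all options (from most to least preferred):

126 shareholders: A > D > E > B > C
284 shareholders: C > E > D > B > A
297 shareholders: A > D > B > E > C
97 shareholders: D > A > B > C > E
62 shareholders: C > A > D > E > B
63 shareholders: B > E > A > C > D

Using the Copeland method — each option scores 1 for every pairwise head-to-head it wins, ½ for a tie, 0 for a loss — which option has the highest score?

B: beats C; loses to E, D, and A → score 1.
E: beats B and C; loses to D and A → score 2.
D: beats B, E, and C; loses to A → score 3.
C: loses to B, E, D, and A → score 0.
A: beats B, E, D, and C → score 4.
A has the best pairwise record.

A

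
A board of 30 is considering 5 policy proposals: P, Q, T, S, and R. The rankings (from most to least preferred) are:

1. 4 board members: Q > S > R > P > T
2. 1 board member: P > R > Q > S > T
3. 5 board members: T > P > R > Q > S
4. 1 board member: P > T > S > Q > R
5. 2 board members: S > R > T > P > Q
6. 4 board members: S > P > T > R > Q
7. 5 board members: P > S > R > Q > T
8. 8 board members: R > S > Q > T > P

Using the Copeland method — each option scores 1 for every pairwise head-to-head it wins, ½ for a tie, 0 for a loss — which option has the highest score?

S

P: beats Q and R; ties T; loses to S → score 2.5.
Q: beats T; loses to P, S, and R → score 1.
T: ties P; loses to Q, S, and R → score 0.5.
S: beats P, Q, T, and R → score 4.
R: beats Q and T; loses to P and S → score 2.
S has the best pairwise record.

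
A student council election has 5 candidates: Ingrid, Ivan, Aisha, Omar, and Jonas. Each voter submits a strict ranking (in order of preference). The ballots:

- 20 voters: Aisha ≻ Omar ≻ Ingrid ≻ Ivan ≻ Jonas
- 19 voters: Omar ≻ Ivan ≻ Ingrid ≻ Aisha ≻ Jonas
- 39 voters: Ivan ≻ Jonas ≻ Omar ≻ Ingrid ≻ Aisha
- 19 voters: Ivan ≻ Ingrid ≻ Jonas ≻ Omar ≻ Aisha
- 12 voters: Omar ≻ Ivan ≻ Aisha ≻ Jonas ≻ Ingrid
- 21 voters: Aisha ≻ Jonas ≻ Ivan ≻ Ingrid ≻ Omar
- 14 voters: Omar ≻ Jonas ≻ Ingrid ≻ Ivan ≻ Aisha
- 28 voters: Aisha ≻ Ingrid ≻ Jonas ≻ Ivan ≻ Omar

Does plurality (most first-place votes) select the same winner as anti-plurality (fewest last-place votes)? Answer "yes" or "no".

Plurality — first-place votes: Ingrid 0, Ivan 58, Aisha 69, Omar 45, Jonas 0. Winner: Aisha.
Anti-plurality — last-place votes: Ingrid 12, Ivan 0, Aisha 72, Omar 49, Jonas 39. Winner: Ivan.
The two methods disagree.

no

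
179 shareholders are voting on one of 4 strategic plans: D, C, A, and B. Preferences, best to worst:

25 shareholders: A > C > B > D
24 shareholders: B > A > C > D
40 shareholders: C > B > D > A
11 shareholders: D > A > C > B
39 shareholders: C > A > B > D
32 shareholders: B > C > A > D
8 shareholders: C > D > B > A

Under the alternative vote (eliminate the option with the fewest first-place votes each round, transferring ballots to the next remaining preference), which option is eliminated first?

Round 1: D 11, C 87, A 25, B 56. Eliminate D.

D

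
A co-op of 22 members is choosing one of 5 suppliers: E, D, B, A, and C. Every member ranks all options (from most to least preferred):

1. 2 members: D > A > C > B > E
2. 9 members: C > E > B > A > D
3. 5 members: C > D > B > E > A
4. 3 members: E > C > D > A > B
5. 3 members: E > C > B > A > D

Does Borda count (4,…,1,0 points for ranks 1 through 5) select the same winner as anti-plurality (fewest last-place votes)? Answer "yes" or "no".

yes

Borda — scores: E 56, D 29, B 36, A 21, C 78. Winner: C.
Anti-plurality — last-place votes: E 2, D 12, B 3, A 5, C 0. Winner: C.
The two methods agree.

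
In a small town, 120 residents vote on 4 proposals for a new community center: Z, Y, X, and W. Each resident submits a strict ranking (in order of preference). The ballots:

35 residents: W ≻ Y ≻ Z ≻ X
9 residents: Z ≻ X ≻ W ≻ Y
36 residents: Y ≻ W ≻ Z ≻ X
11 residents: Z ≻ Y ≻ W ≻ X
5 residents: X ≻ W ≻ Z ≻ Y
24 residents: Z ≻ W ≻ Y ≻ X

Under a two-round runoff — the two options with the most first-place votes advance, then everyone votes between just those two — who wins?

Round 1 first-place votes: Z 44, Y 36, X 5, W 35.
Z and Y advance.
Runoff: Z is preferred to Y by 49 voters; Y by 71.
Y wins the runoff.

Y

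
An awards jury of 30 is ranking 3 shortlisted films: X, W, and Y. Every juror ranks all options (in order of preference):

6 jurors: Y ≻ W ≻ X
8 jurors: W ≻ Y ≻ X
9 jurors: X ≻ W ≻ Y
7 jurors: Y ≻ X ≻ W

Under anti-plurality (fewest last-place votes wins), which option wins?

W

Last-place votes: X 14, W 7, Y 9.
W is ranked last by the fewest voters, so W wins.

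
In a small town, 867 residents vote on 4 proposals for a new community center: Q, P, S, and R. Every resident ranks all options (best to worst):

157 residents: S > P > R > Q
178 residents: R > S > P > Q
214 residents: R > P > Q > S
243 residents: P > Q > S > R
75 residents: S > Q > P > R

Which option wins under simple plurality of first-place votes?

First-place votes: Q 0, P 243, S 232, R 392.
R has the most first-place votes.

R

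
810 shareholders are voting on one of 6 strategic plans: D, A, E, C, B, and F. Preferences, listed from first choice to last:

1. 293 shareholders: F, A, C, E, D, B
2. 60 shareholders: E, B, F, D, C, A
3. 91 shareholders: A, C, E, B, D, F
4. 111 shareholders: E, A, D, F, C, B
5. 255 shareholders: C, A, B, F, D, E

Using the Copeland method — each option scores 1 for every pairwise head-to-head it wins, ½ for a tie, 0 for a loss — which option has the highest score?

A

D: loses to A, E, C, B, and F → score 0.
A: beats D, E, C, B, and F → score 5.
E: beats D and B; loses to A, C, and F → score 2.
C: beats D, E, and B; loses to A and F → score 3.
B: beats D and F; loses to A, E, and C → score 2.
F: beats D, E, and C; loses to A and B → score 3.
A has the best pairwise record.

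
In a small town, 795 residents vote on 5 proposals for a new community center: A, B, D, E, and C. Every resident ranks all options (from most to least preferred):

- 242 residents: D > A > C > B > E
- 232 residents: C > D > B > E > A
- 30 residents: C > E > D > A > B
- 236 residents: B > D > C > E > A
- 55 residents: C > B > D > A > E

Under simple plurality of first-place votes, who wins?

C

First-place votes: A 0, B 236, D 242, E 0, C 317.
C has the most first-place votes.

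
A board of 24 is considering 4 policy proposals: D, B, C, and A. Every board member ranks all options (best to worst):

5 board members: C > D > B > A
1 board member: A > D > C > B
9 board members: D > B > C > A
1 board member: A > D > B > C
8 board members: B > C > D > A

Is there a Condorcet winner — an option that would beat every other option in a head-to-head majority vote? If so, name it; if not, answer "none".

none

Checking pairwise contests:
C beats D 13–11.
D beats B 16–8.
B beats C 18–6.
D beats A 22–2.
Every option loses at least one head-to-head, so there is no Condorcet winner.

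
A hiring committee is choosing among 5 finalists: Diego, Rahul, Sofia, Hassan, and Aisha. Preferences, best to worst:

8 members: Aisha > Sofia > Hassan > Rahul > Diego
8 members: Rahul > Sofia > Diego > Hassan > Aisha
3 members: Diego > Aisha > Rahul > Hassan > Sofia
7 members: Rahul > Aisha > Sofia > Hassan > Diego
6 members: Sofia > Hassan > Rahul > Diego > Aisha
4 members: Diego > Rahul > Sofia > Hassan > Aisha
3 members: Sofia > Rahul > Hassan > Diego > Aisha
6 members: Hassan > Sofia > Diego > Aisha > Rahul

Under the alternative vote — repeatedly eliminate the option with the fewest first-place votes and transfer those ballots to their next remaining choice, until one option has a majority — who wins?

Sofia

Round 1: Diego 7, Rahul 15, Sofia 9, Hassan 6, Aisha 8. Eliminate Hassan.
Round 2: Diego 7, Rahul 15, Sofia 15, Aisha 8. Eliminate Diego.
Round 3: Rahul 19, Sofia 15, Aisha 11. Eliminate Aisha.
Round 4: Rahul 22, Sofia 23. Sofia has a majority.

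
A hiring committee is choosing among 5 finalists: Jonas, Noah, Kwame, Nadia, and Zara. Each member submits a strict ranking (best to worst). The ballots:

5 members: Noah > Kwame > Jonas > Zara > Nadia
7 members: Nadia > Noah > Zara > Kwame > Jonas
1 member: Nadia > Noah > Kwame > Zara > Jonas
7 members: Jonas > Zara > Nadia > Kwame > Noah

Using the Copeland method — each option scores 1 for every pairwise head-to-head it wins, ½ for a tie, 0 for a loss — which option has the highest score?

Jonas: beats Nadia and Zara; loses to Noah and Kwame → score 2.
Noah: beats Jonas, Kwame, and Zara; loses to Nadia → score 3.
Kwame: beats Jonas; loses to Noah, Nadia, and Zara → score 1.
Nadia: beats Noah and Kwame; loses to Jonas and Zara → score 2.
Zara: beats Kwame and Nadia; loses to Jonas and Noah → score 2.
Noah has the best pairwise record.

Noah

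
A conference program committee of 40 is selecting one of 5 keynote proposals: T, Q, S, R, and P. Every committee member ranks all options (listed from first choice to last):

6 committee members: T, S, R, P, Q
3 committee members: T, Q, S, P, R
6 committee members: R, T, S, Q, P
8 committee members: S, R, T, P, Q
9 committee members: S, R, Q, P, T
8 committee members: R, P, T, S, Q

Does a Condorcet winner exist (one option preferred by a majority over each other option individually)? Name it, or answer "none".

none

Checking pairwise contests:
R beats T 31–9.
T beats Q 31–9.
T beats S 23–17.
S beats R 26–14.
T beats P 23–17.
Every option loses at least one head-to-head, so there is no Condorcet winner.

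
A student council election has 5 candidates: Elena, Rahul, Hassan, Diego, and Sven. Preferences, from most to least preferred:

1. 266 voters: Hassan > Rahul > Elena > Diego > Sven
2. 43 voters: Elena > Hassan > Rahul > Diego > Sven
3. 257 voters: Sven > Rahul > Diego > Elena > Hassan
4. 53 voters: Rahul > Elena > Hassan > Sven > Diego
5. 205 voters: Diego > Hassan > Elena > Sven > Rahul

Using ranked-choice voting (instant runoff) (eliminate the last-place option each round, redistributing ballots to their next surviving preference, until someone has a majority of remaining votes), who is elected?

Round 1: Elena 43, Rahul 53, Hassan 266, Diego 205, Sven 257. Eliminate Elena.
Round 2: Rahul 53, Hassan 309, Diego 205, Sven 257. Eliminate Rahul.
Round 3: Hassan 362, Diego 205, Sven 257. Eliminate Diego.
Round 4: Hassan 567, Sven 257. Hassan has a majority.

Hassan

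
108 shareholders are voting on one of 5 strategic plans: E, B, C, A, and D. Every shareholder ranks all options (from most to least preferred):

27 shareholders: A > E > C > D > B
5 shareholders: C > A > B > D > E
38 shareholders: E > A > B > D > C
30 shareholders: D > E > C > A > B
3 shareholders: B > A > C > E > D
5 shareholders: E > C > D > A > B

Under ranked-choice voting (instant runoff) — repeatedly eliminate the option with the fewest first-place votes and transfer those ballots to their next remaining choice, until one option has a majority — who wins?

E

Round 1: E 43, B 3, C 5, A 27, D 30. Eliminate B.
Round 2: E 43, C 5, A 30, D 30. Eliminate C.
Round 3: E 43, A 35, D 30. Eliminate D.
Round 4: E 73, A 35. E has a majority.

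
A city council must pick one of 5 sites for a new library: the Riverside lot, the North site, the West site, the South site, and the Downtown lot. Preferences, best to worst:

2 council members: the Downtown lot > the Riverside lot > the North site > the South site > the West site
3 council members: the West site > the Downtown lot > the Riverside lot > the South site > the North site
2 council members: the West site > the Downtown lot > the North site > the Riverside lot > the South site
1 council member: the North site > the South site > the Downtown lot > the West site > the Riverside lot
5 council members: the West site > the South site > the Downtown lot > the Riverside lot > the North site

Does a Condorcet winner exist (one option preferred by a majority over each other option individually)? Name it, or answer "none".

the West site vs the Riverside lot: 11–2 for the West site.
the West site vs the North site: 10–3 for the West site.
the West site vs the South site: 10–3 for the West site.
the West site vs the Downtown lot: 10–3 for the West site.
the West site beats every other option head-to-head.

the West site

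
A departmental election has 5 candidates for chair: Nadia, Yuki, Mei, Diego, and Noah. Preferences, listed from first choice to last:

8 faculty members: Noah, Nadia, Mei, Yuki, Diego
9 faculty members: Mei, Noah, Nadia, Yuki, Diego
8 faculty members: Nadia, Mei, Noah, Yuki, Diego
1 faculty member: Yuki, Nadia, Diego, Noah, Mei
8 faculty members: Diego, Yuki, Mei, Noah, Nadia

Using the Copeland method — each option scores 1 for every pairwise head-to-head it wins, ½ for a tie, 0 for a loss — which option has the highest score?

Nadia: beats Yuki and Diego; ties Mei; loses to Noah → score 2.5.
Yuki: beats Diego; loses to Nadia, Mei, and Noah → score 1.
Mei: beats Yuki, Diego, and Noah; ties Nadia → score 3.5.
Diego: loses to Nadia, Yuki, Mei, and Noah → score 0.
Noah: beats Nadia, Yuki, and Diego; loses to Mei → score 3.
Mei has the best pairwise record.

Mei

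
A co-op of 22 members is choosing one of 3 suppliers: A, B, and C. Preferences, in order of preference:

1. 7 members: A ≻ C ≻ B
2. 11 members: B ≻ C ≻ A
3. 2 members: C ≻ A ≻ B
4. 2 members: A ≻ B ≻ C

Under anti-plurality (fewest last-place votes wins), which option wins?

Last-place votes: A 11, B 9, C 2.
C is ranked last by the fewest voters, so C wins.

C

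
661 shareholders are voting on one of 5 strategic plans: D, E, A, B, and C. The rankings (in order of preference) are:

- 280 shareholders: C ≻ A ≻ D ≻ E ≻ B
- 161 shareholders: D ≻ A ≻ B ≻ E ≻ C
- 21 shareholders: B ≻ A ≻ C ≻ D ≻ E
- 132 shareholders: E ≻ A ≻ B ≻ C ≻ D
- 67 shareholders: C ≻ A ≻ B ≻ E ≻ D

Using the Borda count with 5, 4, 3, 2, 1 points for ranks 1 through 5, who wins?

D: 280·3 + 161·5 + 21·2 + 132·1 + 67·1 = 1886
E: 280·2 + 161·2 + 21·1 + 132·5 + 67·2 = 1697
A: 280·4 + 161·4 + 21·4 + 132·4 + 67·4 = 2644
B: 280·1 + 161·3 + 21·5 + 132·3 + 67·3 = 1465
C: 280·5 + 161·1 + 21·3 + 132·2 + 67·5 = 2223
A has the highest Borda score (2644).

A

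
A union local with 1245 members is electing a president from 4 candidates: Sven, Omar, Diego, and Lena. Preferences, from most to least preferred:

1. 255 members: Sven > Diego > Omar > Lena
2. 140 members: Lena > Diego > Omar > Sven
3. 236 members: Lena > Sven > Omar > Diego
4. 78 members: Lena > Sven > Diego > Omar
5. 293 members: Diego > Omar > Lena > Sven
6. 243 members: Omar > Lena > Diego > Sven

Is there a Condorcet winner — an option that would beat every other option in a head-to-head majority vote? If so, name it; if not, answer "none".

none

Checking pairwise contests:
Omar beats Sven 676–569.
Diego beats Omar 766–479.
Lena beats Diego 697–548.
Omar beats Lena 791–454.
Every option loses at least one head-to-head, so there is no Condorcet winner.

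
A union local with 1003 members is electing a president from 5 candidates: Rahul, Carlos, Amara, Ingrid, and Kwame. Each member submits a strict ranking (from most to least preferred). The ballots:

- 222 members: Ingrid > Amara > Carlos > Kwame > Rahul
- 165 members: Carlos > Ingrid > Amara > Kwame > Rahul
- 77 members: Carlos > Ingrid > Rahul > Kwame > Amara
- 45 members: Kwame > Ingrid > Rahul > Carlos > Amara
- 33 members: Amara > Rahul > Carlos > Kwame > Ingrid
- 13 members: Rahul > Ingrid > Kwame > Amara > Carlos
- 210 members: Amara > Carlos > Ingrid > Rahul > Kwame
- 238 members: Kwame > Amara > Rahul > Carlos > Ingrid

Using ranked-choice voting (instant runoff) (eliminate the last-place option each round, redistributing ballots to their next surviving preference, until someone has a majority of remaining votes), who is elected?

Amara

Round 1: Rahul 13, Carlos 242, Amara 243, Ingrid 222, Kwame 283. Eliminate Rahul.
Round 2: Carlos 242, Amara 243, Ingrid 235, Kwame 283. Eliminate Ingrid.
Round 3: Carlos 242, Amara 465, Kwame 296. Eliminate Carlos.
Round 4: Amara 630, Kwame 373. Amara has a majority.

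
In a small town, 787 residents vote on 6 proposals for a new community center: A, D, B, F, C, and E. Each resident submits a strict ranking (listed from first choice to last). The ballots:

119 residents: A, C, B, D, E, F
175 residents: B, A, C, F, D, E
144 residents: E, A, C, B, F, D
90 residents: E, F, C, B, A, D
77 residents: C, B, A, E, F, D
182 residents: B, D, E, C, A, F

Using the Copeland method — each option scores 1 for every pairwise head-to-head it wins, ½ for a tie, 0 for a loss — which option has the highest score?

B

A: beats D, F, and C; loses to B and E → score 3.
D: beats E; loses to A, B, F, and C → score 1.
B: beats A, D, F, and E; loses to C → score 4.
F: beats D; loses to A, B, C, and E → score 1.
C: beats D, B, and F; loses to A and E → score 3.
E: beats A, F, and C; loses to D and B → score 3.
B has the best pairwise record.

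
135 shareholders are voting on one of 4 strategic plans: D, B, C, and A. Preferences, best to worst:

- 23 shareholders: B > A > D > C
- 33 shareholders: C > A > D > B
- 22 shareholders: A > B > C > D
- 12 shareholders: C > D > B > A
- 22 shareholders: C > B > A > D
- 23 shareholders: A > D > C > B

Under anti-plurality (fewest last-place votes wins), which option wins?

Last-place votes: D 44, B 56, C 23, A 12.
A is ranked last by the fewest voters, so A wins.

A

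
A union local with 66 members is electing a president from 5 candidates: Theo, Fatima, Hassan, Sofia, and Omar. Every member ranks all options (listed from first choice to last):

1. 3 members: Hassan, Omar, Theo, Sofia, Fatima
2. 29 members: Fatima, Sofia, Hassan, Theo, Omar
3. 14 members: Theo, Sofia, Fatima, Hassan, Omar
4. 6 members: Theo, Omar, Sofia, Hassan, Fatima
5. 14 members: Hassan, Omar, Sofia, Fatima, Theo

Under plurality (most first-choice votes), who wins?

First-place votes: Theo 20, Fatima 29, Hassan 17, Sofia 0, Omar 0.
Fatima has the most first-place votes.

Fatima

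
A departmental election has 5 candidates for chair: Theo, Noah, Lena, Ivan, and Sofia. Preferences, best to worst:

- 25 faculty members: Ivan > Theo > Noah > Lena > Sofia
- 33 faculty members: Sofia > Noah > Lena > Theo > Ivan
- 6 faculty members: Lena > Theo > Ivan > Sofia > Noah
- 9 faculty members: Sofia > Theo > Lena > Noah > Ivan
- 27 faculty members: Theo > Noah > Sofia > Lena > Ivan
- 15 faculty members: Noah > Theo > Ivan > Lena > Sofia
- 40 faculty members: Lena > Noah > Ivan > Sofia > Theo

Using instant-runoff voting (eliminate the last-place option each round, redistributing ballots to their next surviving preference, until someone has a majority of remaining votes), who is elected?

Round 1: Theo 27, Noah 15, Lena 46, Ivan 25, Sofia 42. Eliminate Noah.
Round 2: Theo 42, Lena 46, Ivan 25, Sofia 42. Eliminate Ivan.
Round 3: Theo 67, Lena 46, Sofia 42. Eliminate Sofia.
Round 4: Theo 76, Lena 79. Lena has a majority.

Lena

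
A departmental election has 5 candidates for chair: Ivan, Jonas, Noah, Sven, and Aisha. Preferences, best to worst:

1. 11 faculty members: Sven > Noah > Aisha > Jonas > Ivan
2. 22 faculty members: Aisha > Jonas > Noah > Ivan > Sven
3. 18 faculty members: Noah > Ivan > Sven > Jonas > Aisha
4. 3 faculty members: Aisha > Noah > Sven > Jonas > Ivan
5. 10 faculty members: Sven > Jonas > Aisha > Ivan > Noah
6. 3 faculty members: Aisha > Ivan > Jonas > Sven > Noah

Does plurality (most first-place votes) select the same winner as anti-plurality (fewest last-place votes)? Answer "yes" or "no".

Plurality — first-place votes: Ivan 0, Jonas 0, Noah 18, Sven 21, Aisha 28. Winner: Aisha.
Anti-plurality — last-place votes: Ivan 14, Jonas 0, Noah 13, Sven 22, Aisha 18. Winner: Jonas.
The two methods disagree.

no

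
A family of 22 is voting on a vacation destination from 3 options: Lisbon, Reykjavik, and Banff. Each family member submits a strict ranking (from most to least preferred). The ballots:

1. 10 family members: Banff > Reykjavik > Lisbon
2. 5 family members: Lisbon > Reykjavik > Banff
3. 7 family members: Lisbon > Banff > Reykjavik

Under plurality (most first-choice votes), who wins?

First-place votes: Lisbon 12, Reykjavik 0, Banff 10.
Lisbon has the most first-place votes.

Lisbon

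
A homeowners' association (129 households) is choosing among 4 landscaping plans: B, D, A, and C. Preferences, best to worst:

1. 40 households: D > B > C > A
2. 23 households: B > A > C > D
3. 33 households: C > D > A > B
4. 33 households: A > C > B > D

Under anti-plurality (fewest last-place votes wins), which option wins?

C

Last-place votes: B 33, D 56, A 40, C 0.
C is ranked last by the fewest voters, so C wins.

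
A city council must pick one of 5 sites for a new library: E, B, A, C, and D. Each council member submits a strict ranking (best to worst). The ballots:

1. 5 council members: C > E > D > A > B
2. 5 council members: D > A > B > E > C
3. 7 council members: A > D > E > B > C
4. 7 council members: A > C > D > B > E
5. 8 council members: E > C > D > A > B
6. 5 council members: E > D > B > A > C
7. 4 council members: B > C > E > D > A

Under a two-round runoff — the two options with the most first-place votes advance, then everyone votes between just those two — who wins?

Round 1 first-place votes: E 13, B 4, A 14, C 5, D 5.
A and E advance.
Runoff: A is preferred to E by 19 voters; E by 22.
E wins the runoff.

E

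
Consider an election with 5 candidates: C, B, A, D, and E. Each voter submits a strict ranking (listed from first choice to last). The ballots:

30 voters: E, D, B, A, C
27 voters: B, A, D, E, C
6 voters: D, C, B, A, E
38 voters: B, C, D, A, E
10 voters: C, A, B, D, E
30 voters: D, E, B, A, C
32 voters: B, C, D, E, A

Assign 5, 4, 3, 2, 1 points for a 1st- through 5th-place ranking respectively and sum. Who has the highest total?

B

C: 30·1 + 27·1 + 6·4 + 38·4 + 10·5 + 30·1 + 32·4 = 441
B: 30·3 + 27·5 + 6·3 + 38·5 + 10·3 + 30·3 + 32·5 = 713
A: 30·2 + 27·4 + 6·2 + 38·2 + 10·4 + 30·2 + 32·1 = 388
D: 30·4 + 27·3 + 6·5 + 38·3 + 10·2 + 30·5 + 32·3 = 611
E: 30·5 + 27·2 + 6·1 + 38·1 + 10·1 + 30·4 + 32·2 = 442
B has the highest Borda score (713).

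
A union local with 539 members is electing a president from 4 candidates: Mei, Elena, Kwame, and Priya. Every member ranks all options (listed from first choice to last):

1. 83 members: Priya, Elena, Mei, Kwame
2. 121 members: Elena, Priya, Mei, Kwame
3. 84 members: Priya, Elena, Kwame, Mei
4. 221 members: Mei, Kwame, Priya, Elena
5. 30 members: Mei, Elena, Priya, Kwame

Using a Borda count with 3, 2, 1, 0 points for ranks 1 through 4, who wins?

Mei: 83·1 + 121·1 + 84·0 + 221·3 + 30·3 = 957
Elena: 83·2 + 121·3 + 84·2 + 221·0 + 30·2 = 757
Kwame: 83·0 + 121·0 + 84·1 + 221·2 + 30·0 = 526
Priya: 83·3 + 121·2 + 84·3 + 221·1 + 30·1 = 994
Priya has the highest Borda score (994).

Priya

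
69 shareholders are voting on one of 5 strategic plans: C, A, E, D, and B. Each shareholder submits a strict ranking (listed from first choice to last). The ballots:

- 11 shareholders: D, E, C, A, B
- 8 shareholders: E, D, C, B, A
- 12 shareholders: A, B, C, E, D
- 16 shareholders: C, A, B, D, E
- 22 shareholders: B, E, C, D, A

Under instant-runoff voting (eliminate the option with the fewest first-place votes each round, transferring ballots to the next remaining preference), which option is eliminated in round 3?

Round 1: C 16, A 12, E 8, D 11, B 22. Eliminate E.
Round 2: C 16, A 12, D 19, B 22. Eliminate A.
Round 3: C 16, D 19, B 34. Eliminate C.

C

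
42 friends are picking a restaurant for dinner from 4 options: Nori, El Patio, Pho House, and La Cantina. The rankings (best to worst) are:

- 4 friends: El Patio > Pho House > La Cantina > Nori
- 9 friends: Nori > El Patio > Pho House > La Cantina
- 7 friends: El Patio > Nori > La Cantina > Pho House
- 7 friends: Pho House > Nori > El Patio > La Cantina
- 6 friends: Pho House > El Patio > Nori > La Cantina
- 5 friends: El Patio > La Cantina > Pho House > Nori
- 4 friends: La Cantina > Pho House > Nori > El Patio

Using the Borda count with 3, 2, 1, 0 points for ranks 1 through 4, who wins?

El Patio

Nori: 4·0 + 9·3 + 7·2 + 7·2 + 6·1 + 5·0 + 4·1 = 65
El Patio: 4·3 + 9·2 + 7·3 + 7·1 + 6·2 + 5·3 + 4·0 = 85
Pho House: 4·2 + 9·1 + 7·0 + 7·3 + 6·3 + 5·1 + 4·2 = 69
La Cantina: 4·1 + 9·0 + 7·1 + 7·0 + 6·0 + 5·2 + 4·3 = 33
El Patio has the highest Borda score (85).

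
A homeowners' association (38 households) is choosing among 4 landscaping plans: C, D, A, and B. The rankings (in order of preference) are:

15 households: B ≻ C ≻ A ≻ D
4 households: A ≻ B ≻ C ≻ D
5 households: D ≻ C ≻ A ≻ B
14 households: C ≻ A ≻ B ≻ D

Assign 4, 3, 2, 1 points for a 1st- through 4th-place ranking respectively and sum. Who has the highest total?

C: 15·3 + 4·2 + 5·3 + 14·4 = 124
D: 15·1 + 4·1 + 5·4 + 14·1 = 53
A: 15·2 + 4·4 + 5·2 + 14·3 = 98
B: 15·4 + 4·3 + 5·1 + 14·2 = 105
C has the highest Borda score (124).

C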